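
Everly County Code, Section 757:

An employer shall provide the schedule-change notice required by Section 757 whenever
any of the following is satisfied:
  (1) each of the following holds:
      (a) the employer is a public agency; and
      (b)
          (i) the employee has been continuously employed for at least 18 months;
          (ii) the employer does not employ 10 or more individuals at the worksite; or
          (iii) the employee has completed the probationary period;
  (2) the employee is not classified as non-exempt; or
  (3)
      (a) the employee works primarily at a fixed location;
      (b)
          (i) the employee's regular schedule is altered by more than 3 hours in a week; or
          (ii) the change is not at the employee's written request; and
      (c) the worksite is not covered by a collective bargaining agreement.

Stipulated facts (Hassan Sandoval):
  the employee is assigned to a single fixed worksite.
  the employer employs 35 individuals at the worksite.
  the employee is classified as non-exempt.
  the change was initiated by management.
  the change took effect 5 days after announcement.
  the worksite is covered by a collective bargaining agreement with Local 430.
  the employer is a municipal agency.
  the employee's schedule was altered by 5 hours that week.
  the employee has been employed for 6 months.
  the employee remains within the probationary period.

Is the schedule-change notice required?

No — not required.

(a) public agency — satisfied.
(i) tenure ≥ 18 mo. — not met.
(ii) not (≥ 10 at site) — not met.
(iii) past probation — not met.
So (b) is not satisfied (F OR F OR F).
(1): T AND F → false.
(2) not (non-exempt) — fails.
(a) fixed location — holds.
(i) schedule shift > 3h — holds.
(ii) not employee-requested — holds.
(b) = T OR T = true.
(c) no CBA — not satisfied.
(3): T AND T AND F → false.
Overall = F OR F OR F = false.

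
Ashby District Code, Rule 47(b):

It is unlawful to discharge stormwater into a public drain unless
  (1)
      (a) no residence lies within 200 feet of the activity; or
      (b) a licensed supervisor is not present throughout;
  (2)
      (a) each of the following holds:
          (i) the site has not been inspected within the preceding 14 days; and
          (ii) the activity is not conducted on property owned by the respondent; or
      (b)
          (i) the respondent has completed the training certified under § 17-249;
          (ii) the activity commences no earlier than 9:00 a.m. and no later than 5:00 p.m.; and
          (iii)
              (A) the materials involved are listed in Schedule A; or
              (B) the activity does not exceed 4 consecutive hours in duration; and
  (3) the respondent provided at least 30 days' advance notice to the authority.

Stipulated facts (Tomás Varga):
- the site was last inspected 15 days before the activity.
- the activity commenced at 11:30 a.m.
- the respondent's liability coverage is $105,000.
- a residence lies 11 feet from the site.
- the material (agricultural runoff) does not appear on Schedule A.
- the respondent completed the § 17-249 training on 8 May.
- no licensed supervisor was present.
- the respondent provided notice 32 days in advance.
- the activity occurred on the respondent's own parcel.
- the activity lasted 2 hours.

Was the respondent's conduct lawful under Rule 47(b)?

(a) no residence in 200 ft — not met.
(b) not (supervisor present) — met.
So (1) is satisfied (F OR T).
(i) not (site inspected) — satisfied.
(ii) not (own property) — not met.
(a): T AND F → false.
(i) training certified — holds.
(ii) start within hours — satisfied.
(A) Schedule A material — fails.
(B) ≤ 4 hrs duration — holds.
(iii): F OR T → true.
(b) = T AND T AND T = true.
(2) = F OR T = true.
(3) ≥30 days' notice — met.
Overall = T AND T AND T = true.

Yes — lawful.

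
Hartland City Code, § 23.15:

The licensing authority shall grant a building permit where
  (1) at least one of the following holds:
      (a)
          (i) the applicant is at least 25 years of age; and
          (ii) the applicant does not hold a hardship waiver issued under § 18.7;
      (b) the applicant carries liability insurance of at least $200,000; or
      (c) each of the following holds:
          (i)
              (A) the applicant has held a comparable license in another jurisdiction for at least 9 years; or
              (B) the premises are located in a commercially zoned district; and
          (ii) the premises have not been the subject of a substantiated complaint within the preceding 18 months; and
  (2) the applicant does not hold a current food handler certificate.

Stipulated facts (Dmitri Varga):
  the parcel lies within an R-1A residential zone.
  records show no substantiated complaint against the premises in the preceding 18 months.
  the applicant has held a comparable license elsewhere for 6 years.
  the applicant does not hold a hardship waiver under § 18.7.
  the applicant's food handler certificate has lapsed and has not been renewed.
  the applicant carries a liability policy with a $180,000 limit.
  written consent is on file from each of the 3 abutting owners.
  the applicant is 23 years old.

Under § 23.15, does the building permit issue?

No — denied.

(i) age ≥ 25 — not met.
(ii) not (hardship waiver) — satisfied.
(a) = F AND T = false.
(b) insurance ≥ $200,000 — not met.
(A) prior license ≥ 9 yr — not satisfied.
(B) commercially zoned — not satisfied.
(i): F OR F → false.
(ii) no complaint in 18 mo. — holds.
(c): F AND T → false.
(1): F OR F OR F → false.
(2) not (food handler cert.) — met.
Overall: F AND T → false.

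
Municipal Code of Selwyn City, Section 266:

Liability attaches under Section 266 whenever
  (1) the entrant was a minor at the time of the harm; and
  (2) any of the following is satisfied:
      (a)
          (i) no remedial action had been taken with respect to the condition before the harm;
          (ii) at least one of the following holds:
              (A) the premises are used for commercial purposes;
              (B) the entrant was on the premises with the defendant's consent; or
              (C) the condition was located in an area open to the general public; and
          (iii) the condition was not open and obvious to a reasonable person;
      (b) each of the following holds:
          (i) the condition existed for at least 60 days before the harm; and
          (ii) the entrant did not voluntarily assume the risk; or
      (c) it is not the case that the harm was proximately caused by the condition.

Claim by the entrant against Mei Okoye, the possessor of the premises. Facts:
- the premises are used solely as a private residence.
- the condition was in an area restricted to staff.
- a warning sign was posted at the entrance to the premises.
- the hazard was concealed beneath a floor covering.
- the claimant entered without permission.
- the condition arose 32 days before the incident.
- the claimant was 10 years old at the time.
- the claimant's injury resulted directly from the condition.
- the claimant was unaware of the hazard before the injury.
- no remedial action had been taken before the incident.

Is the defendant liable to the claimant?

(1) entrant a minor — satisfied.
(i) no remedial action — holds.
(A) commercial use — not met.
(B) consent to enter — fails.
(C) public area — fails.
(ii) = F OR F OR F = false.
(iii) not open/obvious — met.
So (a) is not satisfied (T AND F AND T).
(i) condition ≥60 days old — fails.
(ii) no assumed risk — met.
(b) = F AND T = false.
(c) not (proximate cause) — not met.
So (2) is not satisfied (F OR F OR F).
So Overall is not satisfied (T AND F).

No — not liable.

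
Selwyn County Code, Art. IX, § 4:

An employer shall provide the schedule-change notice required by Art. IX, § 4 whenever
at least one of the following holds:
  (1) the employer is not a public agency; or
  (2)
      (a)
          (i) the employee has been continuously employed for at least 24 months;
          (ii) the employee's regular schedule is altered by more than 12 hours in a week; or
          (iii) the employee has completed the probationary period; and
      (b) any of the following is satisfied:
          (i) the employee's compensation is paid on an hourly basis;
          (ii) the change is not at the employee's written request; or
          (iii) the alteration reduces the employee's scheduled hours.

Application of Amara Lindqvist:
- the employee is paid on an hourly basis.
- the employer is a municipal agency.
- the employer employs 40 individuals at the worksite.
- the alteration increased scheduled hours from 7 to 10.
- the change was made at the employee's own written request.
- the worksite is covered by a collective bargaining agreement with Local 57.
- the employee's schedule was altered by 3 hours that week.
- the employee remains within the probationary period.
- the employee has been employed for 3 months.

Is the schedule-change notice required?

No — not required.

(1) not (public agency) — not met.
(i) tenure ≥ 24 mo. — not met.
(ii) schedule shift > 12h — not met.
(iii) past probation — not met.
So (a) is not satisfied (F OR F OR F).
(i) hourly-paid — met.
(ii) not employee-requested — not met.
(iii) hours reduced — not satisfied.
(b) = T OR F OR F = true.
(2) = F AND T = false.
Overall: F OR F → false.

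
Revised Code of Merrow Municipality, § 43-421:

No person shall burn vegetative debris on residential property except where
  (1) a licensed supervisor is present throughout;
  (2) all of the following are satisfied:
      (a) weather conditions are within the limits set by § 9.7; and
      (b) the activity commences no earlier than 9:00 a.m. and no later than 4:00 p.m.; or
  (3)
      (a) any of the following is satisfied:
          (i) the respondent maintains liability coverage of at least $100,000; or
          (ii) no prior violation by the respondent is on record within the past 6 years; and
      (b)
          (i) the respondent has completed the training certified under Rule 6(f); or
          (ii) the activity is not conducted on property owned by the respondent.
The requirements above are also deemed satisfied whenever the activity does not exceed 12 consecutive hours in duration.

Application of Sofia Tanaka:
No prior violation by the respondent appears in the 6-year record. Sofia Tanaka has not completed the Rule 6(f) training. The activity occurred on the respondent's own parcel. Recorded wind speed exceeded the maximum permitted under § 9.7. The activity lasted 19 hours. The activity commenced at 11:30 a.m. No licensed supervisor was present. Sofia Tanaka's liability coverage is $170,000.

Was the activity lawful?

(1) supervisor present — fails.
(a) weather ok — not met.
(b) start within hours — met.
(2) = F AND T = false.
(i) coverage ≥ $100,000 — holds.
(ii) no prior violation — satisfied.
(a): T OR T → true.
(i) training certified — fails.
(ii) not (own property) — not met.
(b) = F OR F = false.
So (3) is not satisfied (T AND F).
Overall: F OR F OR F → false.
Exception (≤ 12 hrs duration) — not satisfied.
Result: main false OR exception false → false.

No — unlawful.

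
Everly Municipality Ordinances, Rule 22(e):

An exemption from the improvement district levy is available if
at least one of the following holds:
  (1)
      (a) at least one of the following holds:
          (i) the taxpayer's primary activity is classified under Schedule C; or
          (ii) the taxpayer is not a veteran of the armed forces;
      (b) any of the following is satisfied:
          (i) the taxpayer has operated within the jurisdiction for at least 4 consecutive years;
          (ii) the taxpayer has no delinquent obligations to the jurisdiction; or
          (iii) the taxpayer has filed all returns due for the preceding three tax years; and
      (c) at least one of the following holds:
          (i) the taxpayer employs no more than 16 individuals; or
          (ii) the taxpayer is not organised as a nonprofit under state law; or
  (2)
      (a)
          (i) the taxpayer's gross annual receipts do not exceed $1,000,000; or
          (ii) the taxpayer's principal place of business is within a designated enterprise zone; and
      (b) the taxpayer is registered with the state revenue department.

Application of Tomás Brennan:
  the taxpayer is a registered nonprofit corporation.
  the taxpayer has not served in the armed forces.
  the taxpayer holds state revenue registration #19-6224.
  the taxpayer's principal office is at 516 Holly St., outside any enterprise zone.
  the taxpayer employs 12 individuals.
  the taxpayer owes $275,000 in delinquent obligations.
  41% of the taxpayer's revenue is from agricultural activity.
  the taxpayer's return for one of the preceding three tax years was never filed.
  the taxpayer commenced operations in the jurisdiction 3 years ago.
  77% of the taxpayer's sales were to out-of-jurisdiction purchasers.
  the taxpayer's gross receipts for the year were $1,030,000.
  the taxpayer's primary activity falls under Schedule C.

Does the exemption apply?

(i) Schedule C activity — met.
(ii) not (veteran) — satisfied.
(a) = T OR T = true.
(i) ≥ 4 yrs in jurisdiction — not met.
(ii) no delinquency — not satisfied.
(iii) returns current — not met.
So (b) is not satisfied (F OR F OR F).
(i) ≤ 16 employees — satisfied.
(ii) not (nonprofit) — not satisfied.
(c): T OR F → true.
So (1) is not satisfied (T AND F AND T).
(i) receipts ≤ $1,000,000 — not satisfied.
(ii) in enterprise zone — fails.
(a): F OR F → false.
(b) state-registered — holds.
(2) = F AND T = false.
Overall = F OR F = false.

No — not exempt.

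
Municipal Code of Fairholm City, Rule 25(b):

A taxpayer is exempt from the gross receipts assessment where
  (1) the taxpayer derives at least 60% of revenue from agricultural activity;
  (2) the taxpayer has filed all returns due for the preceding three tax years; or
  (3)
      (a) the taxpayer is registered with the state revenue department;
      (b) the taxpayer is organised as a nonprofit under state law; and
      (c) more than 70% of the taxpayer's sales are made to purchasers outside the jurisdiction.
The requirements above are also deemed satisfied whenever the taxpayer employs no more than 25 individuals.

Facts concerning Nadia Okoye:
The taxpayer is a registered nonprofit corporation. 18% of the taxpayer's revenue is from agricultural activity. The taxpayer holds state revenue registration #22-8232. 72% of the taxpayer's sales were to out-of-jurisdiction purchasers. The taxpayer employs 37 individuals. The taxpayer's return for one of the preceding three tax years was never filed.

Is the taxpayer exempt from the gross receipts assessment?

Yes — exempt.

(1) ≥60% agricultural — not met.
(2) returns current — fails.
(a) state-registered — met.
(b) nonprofit — satisfied.
(c) >70% out-of-jur. sales — satisfied.
(3): T AND T AND T → true.
Overall = F OR F OR T = true.
Exception (≤ 25 employees) — not satisfied.
Result: main true OR exception false → true.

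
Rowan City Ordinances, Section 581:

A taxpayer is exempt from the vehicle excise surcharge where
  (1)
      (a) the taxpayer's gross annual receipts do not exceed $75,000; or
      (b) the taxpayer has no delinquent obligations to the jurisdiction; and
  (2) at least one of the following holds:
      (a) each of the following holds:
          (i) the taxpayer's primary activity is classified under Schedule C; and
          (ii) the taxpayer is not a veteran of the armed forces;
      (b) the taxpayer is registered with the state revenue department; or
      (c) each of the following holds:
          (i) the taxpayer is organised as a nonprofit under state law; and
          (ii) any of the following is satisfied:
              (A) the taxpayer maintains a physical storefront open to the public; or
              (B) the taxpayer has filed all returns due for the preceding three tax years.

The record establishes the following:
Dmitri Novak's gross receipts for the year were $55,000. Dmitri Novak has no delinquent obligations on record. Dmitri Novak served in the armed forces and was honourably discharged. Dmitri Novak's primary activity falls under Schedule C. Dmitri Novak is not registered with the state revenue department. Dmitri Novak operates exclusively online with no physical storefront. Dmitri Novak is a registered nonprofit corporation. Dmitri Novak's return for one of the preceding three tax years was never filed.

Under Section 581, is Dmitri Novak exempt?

No — not exempt.

(a) receipts ≤ $75,000 — satisfied.
(b) no delinquency — holds.
So (1) is satisfied (T OR T).
(i) Schedule C activity — met.
(ii) not (veteran) — not met.
(a): T AND F → false.
(b) state-registered — not met.
(i) nonprofit — met.
(A) has storefront — not met.
(B) returns current — not satisfied.
(ii) = F OR F = false.
(c): T AND F → false.
So (2) is not satisfied (F OR F OR F).
Overall: T AND F → false.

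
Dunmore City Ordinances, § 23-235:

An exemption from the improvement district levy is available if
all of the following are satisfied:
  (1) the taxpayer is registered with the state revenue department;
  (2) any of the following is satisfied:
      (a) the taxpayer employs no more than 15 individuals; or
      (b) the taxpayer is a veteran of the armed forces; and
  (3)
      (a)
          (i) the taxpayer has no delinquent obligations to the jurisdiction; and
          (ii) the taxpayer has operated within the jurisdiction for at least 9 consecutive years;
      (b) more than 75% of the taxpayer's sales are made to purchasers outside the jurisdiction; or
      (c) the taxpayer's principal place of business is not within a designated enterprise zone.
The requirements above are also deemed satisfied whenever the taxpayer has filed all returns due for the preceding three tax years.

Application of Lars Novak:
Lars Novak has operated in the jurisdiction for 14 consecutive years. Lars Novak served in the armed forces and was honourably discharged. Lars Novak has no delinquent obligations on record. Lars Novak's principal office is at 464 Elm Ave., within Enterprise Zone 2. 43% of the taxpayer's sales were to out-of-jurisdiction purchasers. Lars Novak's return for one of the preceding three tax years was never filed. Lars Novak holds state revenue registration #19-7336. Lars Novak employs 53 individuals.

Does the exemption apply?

Yes — exempt.

(1) state-registered — met.
(a) ≤ 15 employees — fails.
(b) veteran — holds.
(2) = F OR T = true.
(i) no delinquency — met.
(ii) ≥ 9 yrs in jurisdiction — satisfied.
(a) = T AND T = true.
(b) >75% out-of-jur. sales — fails.
(c) not (in enterprise zone) — not met.
So (3) is satisfied (T OR F OR F).
Overall = T AND T AND T = true.
Exception (returns current) — not satisfied.
Result: main true OR exception false → true.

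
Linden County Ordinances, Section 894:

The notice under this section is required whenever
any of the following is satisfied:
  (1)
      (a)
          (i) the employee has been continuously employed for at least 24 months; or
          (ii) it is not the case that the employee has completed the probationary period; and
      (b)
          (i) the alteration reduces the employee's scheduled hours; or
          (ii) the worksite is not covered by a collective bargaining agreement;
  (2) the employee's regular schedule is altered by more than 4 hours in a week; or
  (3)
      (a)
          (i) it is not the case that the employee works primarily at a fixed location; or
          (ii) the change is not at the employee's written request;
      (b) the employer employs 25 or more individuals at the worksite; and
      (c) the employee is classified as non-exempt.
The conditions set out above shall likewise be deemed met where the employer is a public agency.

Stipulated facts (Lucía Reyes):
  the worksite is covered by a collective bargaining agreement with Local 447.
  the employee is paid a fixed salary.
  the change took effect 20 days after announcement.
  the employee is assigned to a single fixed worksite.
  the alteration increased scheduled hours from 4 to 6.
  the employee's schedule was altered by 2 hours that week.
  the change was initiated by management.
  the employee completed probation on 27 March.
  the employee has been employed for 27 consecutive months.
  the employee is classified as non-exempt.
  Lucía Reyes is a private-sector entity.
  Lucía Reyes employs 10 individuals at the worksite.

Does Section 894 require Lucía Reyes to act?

No — not required.

(i) tenure ≥ 24 mo. — holds.
(ii) not (past probation) — fails.
(a) = T OR F = true.
(i) hours reduced — fails.
(ii) no CBA — fails.
(b) = F OR F = false.
(1): T AND F → false.
(2) schedule shift > 4h — fails.
(i) not (fixed location) — not satisfied.
(ii) not employee-requested — satisfied.
(a): F OR T → true.
(b) ≥ 25 at site — not met.
(c) non-exempt — satisfied.
(3): T AND F AND T → false.
Overall: F OR F OR F → false.
Exception (public agency) — not satisfied.
Result: main false OR exception false → false.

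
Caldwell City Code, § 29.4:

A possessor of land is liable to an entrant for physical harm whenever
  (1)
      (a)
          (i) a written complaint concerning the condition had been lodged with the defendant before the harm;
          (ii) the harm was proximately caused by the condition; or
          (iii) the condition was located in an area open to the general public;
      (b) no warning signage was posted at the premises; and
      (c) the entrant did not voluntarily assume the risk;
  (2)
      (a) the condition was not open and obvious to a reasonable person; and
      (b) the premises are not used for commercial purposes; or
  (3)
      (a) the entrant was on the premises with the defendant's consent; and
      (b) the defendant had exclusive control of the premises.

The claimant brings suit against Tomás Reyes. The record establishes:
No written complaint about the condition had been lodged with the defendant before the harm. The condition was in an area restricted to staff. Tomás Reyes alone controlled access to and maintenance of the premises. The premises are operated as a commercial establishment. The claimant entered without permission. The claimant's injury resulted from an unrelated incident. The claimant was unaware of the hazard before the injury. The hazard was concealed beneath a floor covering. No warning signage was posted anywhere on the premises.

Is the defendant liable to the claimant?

(i) complaint lodged — not satisfied.
(ii) proximate cause — not satisfied.
(iii) public area — not met.
(a) = F OR F OR F = false.
(b) no signage posted — satisfied.
(c) no assumed risk — satisfied.
(1) = F AND T AND T = false.
(a) not open/obvious — satisfied.
(b) not (commercial use) — not met.
(2) = T AND F = false.
(a) consent to enter — not satisfied.
(b) exclusive control — met.
(3) = F AND T = false.
Overall: F OR F OR F → false.

No — not liable.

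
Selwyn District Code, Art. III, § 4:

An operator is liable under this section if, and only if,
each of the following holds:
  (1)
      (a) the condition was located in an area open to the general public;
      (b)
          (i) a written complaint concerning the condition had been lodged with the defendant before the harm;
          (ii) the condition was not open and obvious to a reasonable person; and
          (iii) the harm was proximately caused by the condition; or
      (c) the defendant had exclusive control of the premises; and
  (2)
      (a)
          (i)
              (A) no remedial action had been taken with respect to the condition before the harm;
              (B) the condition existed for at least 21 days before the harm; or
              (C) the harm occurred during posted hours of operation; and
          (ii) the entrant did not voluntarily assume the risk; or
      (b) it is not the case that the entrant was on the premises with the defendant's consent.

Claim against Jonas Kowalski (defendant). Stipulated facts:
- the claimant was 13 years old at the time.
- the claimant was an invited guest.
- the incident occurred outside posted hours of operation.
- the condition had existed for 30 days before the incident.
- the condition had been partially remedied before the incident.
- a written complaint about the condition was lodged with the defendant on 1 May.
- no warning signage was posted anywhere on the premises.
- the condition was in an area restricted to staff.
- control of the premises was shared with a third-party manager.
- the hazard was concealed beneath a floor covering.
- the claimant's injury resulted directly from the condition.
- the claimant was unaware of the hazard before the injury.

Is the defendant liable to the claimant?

(a) public area — fails.
(i) complaint lodged — satisfied.
(ii) not open/obvious — satisfied.
(iii) proximate cause — met.
(b) = T AND T AND T = true.
(c) exclusive control — not satisfied.
So (1) is satisfied (F OR T OR F).
(A) no remedial action — fails.
(B) condition ≥21 days old — holds.
(C) during posted hours — fails.
(i) = F OR T OR F = true.
(ii) no assumed risk — met.
So (a) is satisfied (T AND T).
(b) not (consent to enter) — fails.
(2) = T OR F = true.
Overall: T AND T → true.

Yes — liable.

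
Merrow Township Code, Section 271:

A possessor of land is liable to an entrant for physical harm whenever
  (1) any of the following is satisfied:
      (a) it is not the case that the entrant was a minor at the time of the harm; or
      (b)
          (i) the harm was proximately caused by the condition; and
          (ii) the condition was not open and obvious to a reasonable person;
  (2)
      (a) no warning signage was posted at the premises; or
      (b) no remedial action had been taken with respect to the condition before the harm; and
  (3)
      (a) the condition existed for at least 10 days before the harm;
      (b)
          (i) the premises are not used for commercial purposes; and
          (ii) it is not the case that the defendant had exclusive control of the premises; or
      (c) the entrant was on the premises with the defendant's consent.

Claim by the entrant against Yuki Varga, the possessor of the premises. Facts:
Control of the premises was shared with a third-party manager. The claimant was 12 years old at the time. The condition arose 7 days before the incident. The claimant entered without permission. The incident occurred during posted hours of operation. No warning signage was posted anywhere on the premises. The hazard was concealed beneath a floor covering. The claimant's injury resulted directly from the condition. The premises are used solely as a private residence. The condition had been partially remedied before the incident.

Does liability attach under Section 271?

Yes — liable.

(a) not (entrant a minor) — fails.
(i) proximate cause — satisfied.
(ii) not open/obvious — met.
(b) = T AND T = true.
(1) = F OR T = true.
(a) no signage posted — satisfied.
(b) no remedial action — fails.
So (2) is satisfied (T OR F).
(a) condition ≥10 days old — not met.
(i) not (commercial use) — met.
(ii) not (exclusive control) — satisfied.
(b) = T AND T = true.
(c) consent to enter — not met.
So (3) is satisfied (F OR T OR F).
So Overall is satisfied (T AND T AND T).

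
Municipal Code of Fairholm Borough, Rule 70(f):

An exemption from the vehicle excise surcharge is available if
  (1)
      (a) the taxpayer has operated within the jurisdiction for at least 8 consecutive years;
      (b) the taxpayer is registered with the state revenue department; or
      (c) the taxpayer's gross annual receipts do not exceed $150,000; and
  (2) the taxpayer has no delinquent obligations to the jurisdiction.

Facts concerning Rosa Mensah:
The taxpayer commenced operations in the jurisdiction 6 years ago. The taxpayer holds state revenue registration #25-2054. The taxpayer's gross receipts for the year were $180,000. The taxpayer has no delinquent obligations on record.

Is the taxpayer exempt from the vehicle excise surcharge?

(a) ≥ 8 yrs in jurisdiction — fails.
(b) state-registered — met.
(c) receipts ≤ $150,000 — fails.
(1) = F OR T OR F = true.
(2) no delinquency — holds.
So Overall is satisfied (T AND T).

Yes — exempt.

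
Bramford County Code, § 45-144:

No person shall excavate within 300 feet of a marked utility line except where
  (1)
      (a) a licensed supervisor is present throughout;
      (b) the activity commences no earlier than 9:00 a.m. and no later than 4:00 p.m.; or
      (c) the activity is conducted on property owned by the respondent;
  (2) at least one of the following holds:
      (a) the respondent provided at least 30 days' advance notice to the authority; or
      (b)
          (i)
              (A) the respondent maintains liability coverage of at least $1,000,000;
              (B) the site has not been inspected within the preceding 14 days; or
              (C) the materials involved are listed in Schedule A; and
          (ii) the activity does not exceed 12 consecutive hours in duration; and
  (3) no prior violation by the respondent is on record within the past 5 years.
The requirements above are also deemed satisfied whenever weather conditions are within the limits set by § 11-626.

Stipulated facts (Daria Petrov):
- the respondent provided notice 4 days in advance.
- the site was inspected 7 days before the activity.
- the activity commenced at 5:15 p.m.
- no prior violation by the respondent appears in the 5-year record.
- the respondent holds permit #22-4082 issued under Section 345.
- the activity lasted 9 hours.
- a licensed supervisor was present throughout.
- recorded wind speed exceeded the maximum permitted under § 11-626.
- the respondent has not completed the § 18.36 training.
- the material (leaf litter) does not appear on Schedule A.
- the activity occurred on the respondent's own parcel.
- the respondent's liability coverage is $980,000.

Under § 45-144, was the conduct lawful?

(a) supervisor present — holds.
(b) start within hours — not met.
(c) own property — met.
So (1) is satisfied (T OR F OR T).
(a) ≥30 days' notice — not met.
(A) coverage ≥ $1,000,000 — not met.
(B) not (site inspected) — fails.
(C) Schedule A material — fails.
(i) = F OR F OR F = false.
(ii) ≤ 12 hrs duration — satisfied.
(b): F AND T → false.
(2) = F OR F = false.
(3) no prior violation — met.
Overall = T AND F AND T = false.
Exception (weather ok) — not satisfied.
Result: main false OR exception false → false.

No — unlawful.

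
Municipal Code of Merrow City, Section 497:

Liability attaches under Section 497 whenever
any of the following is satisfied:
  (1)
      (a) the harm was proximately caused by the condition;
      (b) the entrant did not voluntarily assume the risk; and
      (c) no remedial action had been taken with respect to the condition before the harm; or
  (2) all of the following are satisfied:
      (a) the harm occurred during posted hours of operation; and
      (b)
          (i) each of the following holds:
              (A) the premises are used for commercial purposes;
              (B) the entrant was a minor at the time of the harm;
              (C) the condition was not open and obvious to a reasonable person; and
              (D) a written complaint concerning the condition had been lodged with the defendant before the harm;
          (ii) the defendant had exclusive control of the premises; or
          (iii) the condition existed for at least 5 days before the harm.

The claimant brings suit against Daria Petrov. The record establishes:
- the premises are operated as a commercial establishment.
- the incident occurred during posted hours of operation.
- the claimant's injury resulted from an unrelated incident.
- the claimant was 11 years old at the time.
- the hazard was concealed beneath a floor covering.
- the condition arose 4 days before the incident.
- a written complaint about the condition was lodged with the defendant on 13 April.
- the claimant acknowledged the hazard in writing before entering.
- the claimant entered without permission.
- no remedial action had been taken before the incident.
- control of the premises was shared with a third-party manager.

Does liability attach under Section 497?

(a) proximate cause — not met.
(b) no assumed risk — not satisfied.
(c) no remedial action — holds.
(1): F AND F AND T → false.
(a) during posted hours — holds.
(A) commercial use — holds.
(B) entrant a minor — holds.
(C) not open/obvious — met.
(D) complaint lodged — met.
(i) = T AND T AND T AND T = true.
(ii) exclusive control — not satisfied.
(iii) condition ≥5 days old — not satisfied.
(b): T OR F OR F → true.
So (2) is satisfied (T AND T).
Overall = F OR T = true.

Yes — liable.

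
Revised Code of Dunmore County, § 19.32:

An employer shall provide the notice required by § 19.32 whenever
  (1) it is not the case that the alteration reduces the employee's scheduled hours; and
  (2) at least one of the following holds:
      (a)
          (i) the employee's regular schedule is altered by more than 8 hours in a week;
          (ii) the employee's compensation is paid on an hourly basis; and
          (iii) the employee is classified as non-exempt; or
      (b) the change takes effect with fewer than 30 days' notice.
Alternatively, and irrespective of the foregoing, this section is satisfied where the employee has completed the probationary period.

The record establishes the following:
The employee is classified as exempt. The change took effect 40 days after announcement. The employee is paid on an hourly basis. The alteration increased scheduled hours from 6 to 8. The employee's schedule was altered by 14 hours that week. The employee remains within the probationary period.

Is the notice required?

No — not required.

(1) not (hours reduced) — met.
(i) schedule shift > 8h — met.
(ii) hourly-paid — met.
(iii) non-exempt — not satisfied.
So (a) is not satisfied (T AND T AND F).
(b) < 30 days' notice — not satisfied.
So (2) is not satisfied (F OR F).
Overall: T AND F → false.
Exception (past probation) — not satisfied.
Result: main false OR exception false → false.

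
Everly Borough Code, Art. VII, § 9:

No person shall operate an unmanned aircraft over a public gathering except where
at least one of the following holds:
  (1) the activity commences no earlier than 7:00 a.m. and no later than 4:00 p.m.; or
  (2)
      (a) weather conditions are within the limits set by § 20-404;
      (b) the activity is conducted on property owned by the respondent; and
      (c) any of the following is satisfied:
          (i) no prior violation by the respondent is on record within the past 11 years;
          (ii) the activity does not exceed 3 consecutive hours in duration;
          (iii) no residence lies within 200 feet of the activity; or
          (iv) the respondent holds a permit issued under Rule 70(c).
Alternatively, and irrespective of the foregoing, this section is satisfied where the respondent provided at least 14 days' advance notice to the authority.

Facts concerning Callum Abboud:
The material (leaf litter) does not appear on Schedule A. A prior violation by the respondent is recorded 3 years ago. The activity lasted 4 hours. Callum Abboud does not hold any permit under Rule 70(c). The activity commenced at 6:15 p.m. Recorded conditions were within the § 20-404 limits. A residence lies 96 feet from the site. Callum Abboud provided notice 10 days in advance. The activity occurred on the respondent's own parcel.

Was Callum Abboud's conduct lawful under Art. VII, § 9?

No — unlawful.

(1) start within hours — not satisfied.
(a) weather ok — holds.
(b) own property — satisfied.
(i) no prior violation — not satisfied.
(ii) ≤ 3 hrs duration — not satisfied.
(iii) no residence in 200 ft — not satisfied.
(iv) holds permit — not satisfied.
So (c) is not satisfied (F OR F OR F OR F).
(2) = T AND T AND F = false.
So Overall is not satisfied (F OR F).
Exception (≥14 days' notice) — not satisfied.
Result: main false OR exception false → false.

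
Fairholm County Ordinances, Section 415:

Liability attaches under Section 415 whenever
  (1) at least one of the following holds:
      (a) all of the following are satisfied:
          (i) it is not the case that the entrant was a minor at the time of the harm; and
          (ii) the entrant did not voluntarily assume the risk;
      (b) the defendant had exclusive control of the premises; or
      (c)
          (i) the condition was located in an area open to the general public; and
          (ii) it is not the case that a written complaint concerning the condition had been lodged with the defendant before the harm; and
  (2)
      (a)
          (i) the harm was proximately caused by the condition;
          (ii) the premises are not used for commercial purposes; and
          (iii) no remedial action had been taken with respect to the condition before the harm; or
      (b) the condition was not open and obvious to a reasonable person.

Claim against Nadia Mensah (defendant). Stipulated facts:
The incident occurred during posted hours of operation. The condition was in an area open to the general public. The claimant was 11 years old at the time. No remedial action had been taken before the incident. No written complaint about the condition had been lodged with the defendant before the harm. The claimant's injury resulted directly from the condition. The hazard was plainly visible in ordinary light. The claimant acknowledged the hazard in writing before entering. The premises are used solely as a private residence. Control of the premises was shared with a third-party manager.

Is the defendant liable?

(i) not (entrant a minor) — not met.
(ii) no assumed risk — fails.
(a): F AND F → false.
(b) exclusive control — not met.
(i) public area — satisfied.
(ii) not (complaint lodged) — satisfied.
(c) = T AND T = true.
(1): F OR F OR T → true.
(i) proximate cause — met.
(ii) not (commercial use) — met.
(iii) no remedial action — holds.
So (a) is satisfied (T AND T AND T).
(b) not open/obvious — not satisfied.
(2): T OR F → true.
Overall = T AND T = true.

Yes — liable.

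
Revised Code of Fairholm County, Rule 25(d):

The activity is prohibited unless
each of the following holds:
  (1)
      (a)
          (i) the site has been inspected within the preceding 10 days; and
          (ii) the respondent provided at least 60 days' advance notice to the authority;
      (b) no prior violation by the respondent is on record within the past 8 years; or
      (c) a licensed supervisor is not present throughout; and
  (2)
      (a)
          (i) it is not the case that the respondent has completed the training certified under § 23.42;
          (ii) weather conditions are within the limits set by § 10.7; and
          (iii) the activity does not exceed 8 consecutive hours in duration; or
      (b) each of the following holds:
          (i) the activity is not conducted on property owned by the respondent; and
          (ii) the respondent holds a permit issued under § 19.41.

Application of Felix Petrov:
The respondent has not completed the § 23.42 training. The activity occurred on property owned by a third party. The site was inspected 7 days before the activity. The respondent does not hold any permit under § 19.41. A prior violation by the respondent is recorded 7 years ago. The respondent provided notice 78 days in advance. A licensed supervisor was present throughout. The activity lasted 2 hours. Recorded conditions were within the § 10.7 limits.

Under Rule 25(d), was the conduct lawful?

(i) site inspected — met.
(ii) ≥60 days' notice — met.
So (a) is satisfied (T AND T).
(b) no prior violation — fails.
(c) not (supervisor present) — fails.
(1) = T OR F OR F = true.
(i) not (training certified) — satisfied.
(ii) weather ok — satisfied.
(iii) ≤ 8 hrs duration — met.
So (a) is satisfied (T AND T AND T).
(i) not (own property) — met.
(ii) holds permit — not satisfied.
(b): T AND F → false.
So (2) is satisfied (T OR F).
So Overall is satisfied (T AND T).

Yes — lawful.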